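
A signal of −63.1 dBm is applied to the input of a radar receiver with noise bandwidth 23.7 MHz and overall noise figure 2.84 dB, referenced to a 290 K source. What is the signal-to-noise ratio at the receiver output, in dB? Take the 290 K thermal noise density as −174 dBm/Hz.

Noise floor: N = −174 + 10 log₁₀(B) + NF
10 log₁₀(2.37×10⁷) = 73.75 dB
N = −174 + 73.75 + 2.84 = −97.41 dBm
SNR = P_sig − N = −63.1 − (−97.41) = 34.31 dB → 34.3 dB

34.3 dB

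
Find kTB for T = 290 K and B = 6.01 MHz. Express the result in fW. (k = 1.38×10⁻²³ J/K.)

24.1 fW

P_n = kTB = 1.38×10⁻²³ × 290 × 6.01×10⁶ = 2.41×10⁻¹⁴ W = 24.1 fW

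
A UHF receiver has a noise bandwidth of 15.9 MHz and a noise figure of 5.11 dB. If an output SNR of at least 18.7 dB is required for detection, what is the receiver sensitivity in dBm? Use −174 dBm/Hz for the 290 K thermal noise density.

Sensitivity = −174 + 10 log₁₀(B) + NF + SNR_min
= −174 + 72.01 + 5.11 + 18.7
= −78.18 dBm → −78.2 dBm

−78.2 dBm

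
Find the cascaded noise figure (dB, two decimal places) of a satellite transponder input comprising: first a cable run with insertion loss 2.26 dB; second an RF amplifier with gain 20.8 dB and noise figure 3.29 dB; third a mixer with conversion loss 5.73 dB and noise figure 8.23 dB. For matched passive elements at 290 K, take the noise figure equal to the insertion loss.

5.64 dB

Convert to linear (a loss of L dB is a gain of −L dB): F_i = 10^(NF_i/10), G_i = 10^(G_i,dB/10)
  Stage 1: F_1 = 10^(2.26/10) = 1.683, G_1 = 10^(−2.26/10) = 0.5943
  Stage 2: F_2 = 10^(3.29/10) = 2.133, G_2 = 10^(20.8/10) = 120.2
  Stage 3: F_3 = 10^(8.23/10) = 6.653, G_3 = 10^(−5.73/10) = 0.2673
Friis cascade:
  F = 1.683 + (2.133 − 1)/0.5943 + (6.653 − 1)/71.45 = 3.668
NF = 10 log₁₀(3.668) = 5.64 dB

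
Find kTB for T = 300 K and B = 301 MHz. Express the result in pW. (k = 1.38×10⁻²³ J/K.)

P_n = kTB = 1.38×10⁻²³ × 300 × 3.01×10⁸ = 1.25×10⁻¹² W = 1.25 pW

1.25 pW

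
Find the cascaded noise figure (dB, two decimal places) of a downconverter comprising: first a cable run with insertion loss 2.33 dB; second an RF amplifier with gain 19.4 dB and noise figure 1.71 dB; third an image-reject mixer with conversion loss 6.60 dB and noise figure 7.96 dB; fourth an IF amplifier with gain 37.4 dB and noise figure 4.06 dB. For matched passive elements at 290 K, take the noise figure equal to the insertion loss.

Convert to linear (a loss of L dB is a gain of −L dB): F_i = 10^(NF_i/10), G_i = 10^(G_i,dB/10)
  Stage 1: F_1 = 10^(2.33/10) = 1.710, G_1 = 10^(−2.33/10) = 0.5848
  Stage 2: F_2 = 10^(1.71/10) = 1.483, G_2 = 10^(19.4/10) = 87.10
  Stage 3: F_3 = 10^(7.96/10) = 6.252, G_3 = 10^(−6.60/10) = 0.2188
  Stage 4: F_4 = 10^(4.06/10) = 2.547, G_4 = 10^(37.4/10) = 5495
Friis cascade:
  F = 1.710 + (1.483 − 1)/0.5848 + (6.252 − 1)/50.93 + (2.547 − 1)/11.14 = 2.777
NF = 10 log₁₀(2.777) = 4.44 dB

4.44 dB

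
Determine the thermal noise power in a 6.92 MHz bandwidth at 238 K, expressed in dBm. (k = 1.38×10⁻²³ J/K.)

P_n = kTB = 1.38×10⁻²³ × 238 × 6.92×10⁶ = 2.27×10⁻¹⁴ W
In dBm: 10 log₁₀(2.27×10⁻¹⁴ / 10⁻³) = −106.4 dBm

−106.4 dBm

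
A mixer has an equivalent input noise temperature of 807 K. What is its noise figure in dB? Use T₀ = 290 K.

F = 1 + T_e/T₀ = 1 + 807/290 = 3.78276
NF = 10 log₁₀(3.78276) = 5.78 dB

5.78 dB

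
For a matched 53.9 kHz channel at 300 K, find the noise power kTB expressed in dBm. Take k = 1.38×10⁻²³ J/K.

P_n = kTB = 1.38×10⁻²³ × 300 × 5.39×10⁴ = 2.23×10⁻¹⁶ W
In dBm: 10 log₁₀(2.23×10⁻¹⁶ / 10⁻³) = −126.5 dBm

−126.5 dBm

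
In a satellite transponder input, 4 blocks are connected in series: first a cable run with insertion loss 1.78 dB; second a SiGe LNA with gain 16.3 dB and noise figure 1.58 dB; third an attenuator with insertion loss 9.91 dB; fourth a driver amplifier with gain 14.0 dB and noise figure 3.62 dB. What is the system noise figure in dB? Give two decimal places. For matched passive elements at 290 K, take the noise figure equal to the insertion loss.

Convert to linear (a loss of L dB is a gain of −L dB): F_i = 10^(NF_i/10), G_i = 10^(G_i,dB/10)
  Stage 1: F_1 = 10^(1.78/10) = 1.507, G_1 = 10^(−1.78/10) = 0.6637
  Stage 2: F_2 = 10^(1.58/10) = 1.439, G_2 = 10^(16.3/10) = 42.66
  Stage 3: F_3 = 10^(9.91/10) = 9.795, G_3 = 10^(−9.91/10) = 0.1021
  Stage 4: F_4 = 10^(3.62/10) = 2.301, G_4 = 10^(14.0/10) = 25.12
Friis cascade:
  F = 1.507 + (1.439 − 1)/0.6637 + (9.795 − 1)/28.31 + (2.301 − 1)/2.891 = 2.929
NF = 10 log₁₀(2.929) = 4.67 dB

4.67 dB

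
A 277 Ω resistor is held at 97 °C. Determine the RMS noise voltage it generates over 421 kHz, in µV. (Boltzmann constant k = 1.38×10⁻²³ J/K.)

T = 97 °C + 273.15 = 370.15 K
V_n = √(4kTRB)
4kTRB = 4 × 1.38×10⁻²³ × 370.15 × 2.77×10² × 4.21×10⁵ = 2.38×10⁻¹² V²
V_n = √(2.38×10⁻¹²) = 1.54×10⁻⁶ V = 1.54 µV

1.54 µV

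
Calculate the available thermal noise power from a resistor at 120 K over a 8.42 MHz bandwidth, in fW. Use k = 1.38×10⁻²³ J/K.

13.9 fW

P_n = kTB = 1.38×10⁻²³ × 120 × 8.42×10⁶ = 1.39×10⁻¹⁴ W = 13.9 fW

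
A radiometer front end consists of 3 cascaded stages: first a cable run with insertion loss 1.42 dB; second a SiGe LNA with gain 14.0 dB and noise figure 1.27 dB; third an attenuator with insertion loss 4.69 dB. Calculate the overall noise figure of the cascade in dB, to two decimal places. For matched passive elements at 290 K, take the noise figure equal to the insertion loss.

2.93 dB

Convert to linear (a loss of L dB is a gain of −L dB): F_i = 10^(NF_i/10), G_i = 10^(G_i,dB/10)
  Stage 1: F_1 = 10^(1.42/10) = 1.387, G_1 = 10^(−1.42/10) = 0.7211
  Stage 2: F_2 = 10^(1.27/10) = 1.340, G_2 = 10^(14.0/10) = 25.12
  Stage 3: F_3 = 10^(4.69/10) = 2.944, G_3 = 10^(−4.69/10) = 0.3396
Friis cascade:
  F = 1.387 + (1.340 − 1)/0.7211 + (2.944 − 1)/18.11 = 1.965
NF = 10 log₁₀(1.965) = 2.93 dB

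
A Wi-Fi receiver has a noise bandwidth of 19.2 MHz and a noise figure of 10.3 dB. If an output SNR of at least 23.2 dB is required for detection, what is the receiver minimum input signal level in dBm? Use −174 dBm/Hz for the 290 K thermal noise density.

−67.7 dBm

Sensitivity = −174 + 10 log₁₀(B) + NF + SNR_min
= −174 + 72.83 + 10.3 + 23.2
= −67.67 dBm → −67.7 dBm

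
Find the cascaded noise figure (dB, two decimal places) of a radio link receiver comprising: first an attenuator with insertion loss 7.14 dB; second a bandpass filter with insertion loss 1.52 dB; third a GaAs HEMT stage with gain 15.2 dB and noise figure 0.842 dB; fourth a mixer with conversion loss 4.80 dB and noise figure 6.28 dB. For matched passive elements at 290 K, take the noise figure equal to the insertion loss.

Convert to linear (a loss of L dB is a gain of −L dB): F_i = 10^(NF_i/10), G_i = 10^(G_i,dB/10)
  Stage 1: F_1 = 10^(7.14/10) = 5.176, G_1 = 10^(−7.14/10) = 0.1932
  Stage 2: F_2 = 10^(1.52/10) = 1.419, G_2 = 10^(−1.52/10) = 0.7047
  Stage 3: F_3 = 10^(0.842/10) = 1.214, G_3 = 10^(15.2/10) = 33.11
  Stage 4: F_4 = 10^(6.28/10) = 4.246, G_4 = 10^(−4.80/10) = 0.3311
Friis cascade:
  F = 5.176 + (1.419 − 1)/0.1932 + (1.214 − 1)/0.1361 + (4.246 − 1)/4.508 = 9.637
NF = 10 log₁₀(9.637) = 9.84 dB

9.84 dB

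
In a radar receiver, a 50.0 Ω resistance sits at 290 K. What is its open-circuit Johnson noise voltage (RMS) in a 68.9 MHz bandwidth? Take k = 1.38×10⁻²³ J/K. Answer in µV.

V_n = √(4kTRB)
4kTRB = 4 × 1.38×10⁻²³ × 290 × 5.00×10¹ × 6.89×10⁷ = 5.51×10⁻¹¹ V²
V_n = √(5.51×10⁻¹¹) = 7.43×10⁻⁶ V = 7.43 µV

7.43 µV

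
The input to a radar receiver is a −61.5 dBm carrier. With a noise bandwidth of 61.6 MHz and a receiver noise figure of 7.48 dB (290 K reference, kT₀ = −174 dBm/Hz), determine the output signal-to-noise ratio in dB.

27.1 dB

Noise floor: N = −174 + 10 log₁₀(B) + NF
10 log₁₀(6.16×10⁷) = 77.9 dB
N = −174 + 77.9 + 7.48 = −88.62 dBm
SNR = P_sig − N = −61.5 − (−88.62) = 27.12 dB → 27.1 dB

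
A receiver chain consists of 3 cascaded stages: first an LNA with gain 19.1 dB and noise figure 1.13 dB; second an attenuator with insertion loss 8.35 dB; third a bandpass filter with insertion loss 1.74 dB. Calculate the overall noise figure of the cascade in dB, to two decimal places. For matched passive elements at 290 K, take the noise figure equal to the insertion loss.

Convert to linear (a loss of L dB is a gain of −L dB): F_i = 10^(NF_i/10), G_i = 10^(G_i,dB/10)
  Stage 1: F_1 = 10^(1.13/10) = 1.297, G_1 = 10^(19.1/10) = 81.28
  Stage 2: F_2 = 10^(8.35/10) = 6.839, G_2 = 10^(−8.35/10) = 0.1462
  Stage 3: F_3 = 10^(1.74/10) = 1.493, G_3 = 10^(−1.74/10) = 0.6699
Friis cascade:
  F = 1.297 + (6.839 − 1)/81.28 + (1.493 − 1)/11.89 = 1.410
NF = 10 log₁₀(1.410) = 1.49 dB

1.49 dB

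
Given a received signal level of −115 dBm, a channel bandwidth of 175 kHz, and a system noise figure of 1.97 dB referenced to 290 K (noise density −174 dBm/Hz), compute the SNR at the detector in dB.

Noise floor: N = −174 + 10 log₁₀(B) + NF
10 log₁₀(1.75×10⁵) = 52.43 dB
N = −174 + 52.43 + 1.97 = −119.60 dBm
SNR = P_sig − N = −115 − (−119.60) = 4.60 dB → 4.6 dB

4.6 dB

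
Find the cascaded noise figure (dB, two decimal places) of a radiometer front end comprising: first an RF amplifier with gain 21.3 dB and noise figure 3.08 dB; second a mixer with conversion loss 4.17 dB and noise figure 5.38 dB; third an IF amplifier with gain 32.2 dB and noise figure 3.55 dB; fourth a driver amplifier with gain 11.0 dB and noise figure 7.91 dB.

Convert to linear (a loss of L dB is a gain of −L dB): F_i = 10^(NF_i/10), G_i = 10^(G_i,dB/10)
  Stage 1: F_1 = 10^(3.08/10) = 2.032, G_1 = 10^(21.3/10) = 134.9
  Stage 2: F_2 = 10^(5.38/10) = 3.451, G_2 = 10^(−4.17/10) = 0.3828
  Stage 3: F_3 = 10^(3.55/10) = 2.265, G_3 = 10^(32.2/10) = 1660
  Stage 4: F_4 = 10^(7.91/10) = 6.180, G_4 = 10^(11.0/10) = 12.59
Friis cascade:
  F = 2.032 + (3.451 − 1)/134.9 + (2.265 − 1)/51.64 + (6.180 − 1)/8.570×10⁴ = 2.075
NF = 10 log₁₀(2.075) = 3.17 dB

3.17 dB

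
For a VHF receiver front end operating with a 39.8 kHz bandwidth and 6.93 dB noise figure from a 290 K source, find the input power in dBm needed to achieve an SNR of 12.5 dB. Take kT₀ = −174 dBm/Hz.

Sensitivity = −174 + 10 log₁₀(B) + NF + SNR_min
= −174 + 46 + 6.93 + 12.5
= −108.57 dBm → −108.6 dBm

−108.6 dBm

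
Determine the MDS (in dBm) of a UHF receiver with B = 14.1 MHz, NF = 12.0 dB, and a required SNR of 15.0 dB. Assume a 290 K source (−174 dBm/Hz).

−75.5 dBm

Sensitivity = −174 + 10 log₁₀(B) + NF + SNR_min
= −174 + 71.49 + 12.0 + 15.0
= −75.51 dBm → −75.5 dBm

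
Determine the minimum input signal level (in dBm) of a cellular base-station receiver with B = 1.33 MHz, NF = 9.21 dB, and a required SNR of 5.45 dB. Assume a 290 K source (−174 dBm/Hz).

Sensitivity = −174 + 10 log₁₀(B) + NF + SNR_min
= −174 + 61.24 + 9.21 + 5.45
= −98.10 dBm → −98.1 dBm

−98.1 dBm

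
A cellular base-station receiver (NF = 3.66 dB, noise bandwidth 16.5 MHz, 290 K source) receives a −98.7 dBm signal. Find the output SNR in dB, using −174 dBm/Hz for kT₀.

−0.5 dB

Noise floor: N = −174 + 10 log₁₀(B) + NF
10 log₁₀(1.65×10⁷) = 72.17 dB
N = −174 + 72.17 + 3.66 = −98.17 dBm
SNR = P_sig − N = −98.7 − (−98.17) = −0.53 dB → −0.5 dB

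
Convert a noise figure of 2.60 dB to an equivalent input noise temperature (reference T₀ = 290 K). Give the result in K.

F = 10^(2.60/10) = 1.8197
T_e = (F − 1)·T₀ = (1.8197 − 1) × 290 = 238 K

238 K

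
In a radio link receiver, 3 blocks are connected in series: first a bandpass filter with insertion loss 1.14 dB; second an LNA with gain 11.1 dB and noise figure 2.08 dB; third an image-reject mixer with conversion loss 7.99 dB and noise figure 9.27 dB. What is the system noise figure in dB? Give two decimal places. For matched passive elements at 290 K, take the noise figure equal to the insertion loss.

4.55 dB

Convert to linear (a loss of L dB is a gain of −L dB): F_i = 10^(NF_i/10), G_i = 10^(G_i,dB/10)
  Stage 1: F_1 = 10^(1.14/10) = 1.300, G_1 = 10^(−1.14/10) = 0.7691
  Stage 2: F_2 = 10^(2.08/10) = 1.614, G_2 = 10^(11.1/10) = 12.88
  Stage 3: F_3 = 10^(9.27/10) = 8.453, G_3 = 10^(−7.99/10) = 0.1589
Friis cascade:
  F = 1.300 + (1.614 − 1)/0.7691 + (8.453 − 1)/9.908 = 2.851
NF = 10 log₁₀(2.851) = 4.55 dB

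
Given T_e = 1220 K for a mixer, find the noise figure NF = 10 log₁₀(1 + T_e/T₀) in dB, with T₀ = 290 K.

7.17 dB

F = 1 + T_e/T₀ = 1 + 1220/290 = 5.2069
NF = 10 log₁₀(5.2069) = 7.17 dB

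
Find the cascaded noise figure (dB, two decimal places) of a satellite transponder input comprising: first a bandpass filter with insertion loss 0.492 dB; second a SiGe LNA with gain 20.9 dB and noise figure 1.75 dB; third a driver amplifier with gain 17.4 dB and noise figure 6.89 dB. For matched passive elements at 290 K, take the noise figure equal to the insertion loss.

2.33 dB

Convert to linear (a loss of L dB is a gain of −L dB): F_i = 10^(NF_i/10), G_i = 10^(G_i,dB/10)
  Stage 1: F_1 = 10^(0.492/10) = 1.120, G_1 = 10^(−0.492/10) = 0.8929
  Stage 2: F_2 = 10^(1.75/10) = 1.496, G_2 = 10^(20.9/10) = 123.0
  Stage 3: F_3 = 10^(6.89/10) = 4.887, G_3 = 10^(17.4/10) = 54.95
Friis cascade:
  F = 1.120 + (1.496 − 1)/0.8929 + (4.887 − 1)/109.8 = 1.711
NF = 10 log₁₀(1.711) = 2.33 dB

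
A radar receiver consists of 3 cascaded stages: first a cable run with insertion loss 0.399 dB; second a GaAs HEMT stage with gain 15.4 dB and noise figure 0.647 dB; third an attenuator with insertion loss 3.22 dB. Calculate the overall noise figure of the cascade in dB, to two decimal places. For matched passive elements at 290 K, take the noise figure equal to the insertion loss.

1.16 dB

Convert to linear (a loss of L dB is a gain of −L dB): F_i = 10^(NF_i/10), G_i = 10^(G_i,dB/10)
  Stage 1: F_1 = 10^(0.399/10) = 1.096, G_1 = 10^(−0.399/10) = 0.9122
  Stage 2: F_2 = 10^(0.647/10) = 1.161, G_2 = 10^(15.4/10) = 34.67
  Stage 3: F_3 = 10^(3.22/10) = 2.099, G_3 = 10^(−3.22/10) = 0.4764
Friis cascade:
  F = 1.096 + (1.161 − 1)/0.9122 + (2.099 − 1)/31.63 = 1.307
NF = 10 log₁₀(1.307) = 1.16 dB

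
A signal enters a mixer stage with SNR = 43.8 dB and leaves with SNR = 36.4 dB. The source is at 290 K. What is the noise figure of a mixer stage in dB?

NF (dB) = SNR_in(dB) − SNR_out(dB) when the source is at T₀
NF = 43.8 − 36.4 = 7.4 dB

7.4 dB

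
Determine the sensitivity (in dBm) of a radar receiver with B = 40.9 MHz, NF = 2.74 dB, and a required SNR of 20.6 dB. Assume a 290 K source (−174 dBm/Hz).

Sensitivity = −174 + 10 log₁₀(B) + NF + SNR_min
= −174 + 76.12 + 2.74 + 20.6
= −74.54 dBm → −74.5 dBm

−74.5 dBm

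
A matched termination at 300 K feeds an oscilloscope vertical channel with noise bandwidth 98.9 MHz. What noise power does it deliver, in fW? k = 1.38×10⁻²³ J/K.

P_n = kTB = 1.38×10⁻²³ × 300 × 9.89×10⁷ = 4.09×10⁻¹³ W = 409 fW

409 fW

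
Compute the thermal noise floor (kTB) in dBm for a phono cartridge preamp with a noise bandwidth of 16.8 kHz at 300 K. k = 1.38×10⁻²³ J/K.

−131.6 dBm

P_n = kTB = 1.38×10⁻²³ × 300 × 1.68×10⁴ = 6.96×10⁻¹⁷ W
In dBm: 10 log₁₀(6.96×10⁻¹⁷ / 10⁻³) = −131.6 dBm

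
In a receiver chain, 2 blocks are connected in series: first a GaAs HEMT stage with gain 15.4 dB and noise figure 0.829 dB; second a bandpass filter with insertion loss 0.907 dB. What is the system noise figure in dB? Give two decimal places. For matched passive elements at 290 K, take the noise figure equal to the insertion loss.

Convert to linear (a loss of L dB is a gain of −L dB): F_i = 10^(NF_i/10), G_i = 10^(G_i,dB/10)
  Stage 1: F_1 = 10^(0.829/10) = 1.210, G_1 = 10^(15.4/10) = 34.67
  Stage 2: F_2 = 10^(0.907/10) = 1.232, G_2 = 10^(−0.907/10) = 0.8115
Friis cascade:
  F = 1.210 + (1.232 − 1)/34.67 = 1.217
NF = 10 log₁₀(1.217) = 0.85 dB

0.85 dB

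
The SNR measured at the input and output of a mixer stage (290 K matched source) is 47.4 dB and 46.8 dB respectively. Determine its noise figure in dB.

NF (dB) = SNR_in(dB) − SNR_out(dB) when the source is at T₀
NF = 47.4 − 46.8 = 0.6 dB

0.6 dB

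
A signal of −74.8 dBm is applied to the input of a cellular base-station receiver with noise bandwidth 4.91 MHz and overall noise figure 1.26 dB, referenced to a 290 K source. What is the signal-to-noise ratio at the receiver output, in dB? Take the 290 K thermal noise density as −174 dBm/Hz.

Noise floor: N = −174 + 10 log₁₀(B) + NF
10 log₁₀(4.91×10⁶) = 66.91 dB
N = −174 + 66.91 + 1.26 = −105.83 dBm
SNR = P_sig − N = −74.8 − (−105.83) = 31.03 dB → 31.0 dB

31.0 dB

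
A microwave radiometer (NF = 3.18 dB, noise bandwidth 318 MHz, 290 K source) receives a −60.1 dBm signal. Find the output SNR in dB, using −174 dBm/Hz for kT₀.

Noise floor: N = −174 + 10 log₁₀(B) + NF
10 log₁₀(3.18×10⁸) = 85.02 dB
N = −174 + 85.02 + 3.18 = −85.80 dBm
SNR = P_sig − N = −60.1 − (−85.80) = 25.70 dB → 25.7 dB

25.7 dB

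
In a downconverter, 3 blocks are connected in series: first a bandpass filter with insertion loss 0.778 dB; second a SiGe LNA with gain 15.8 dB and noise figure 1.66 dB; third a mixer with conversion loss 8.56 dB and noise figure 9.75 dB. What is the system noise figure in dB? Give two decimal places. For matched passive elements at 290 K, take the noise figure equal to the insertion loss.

Convert to linear (a loss of L dB is a gain of −L dB): F_i = 10^(NF_i/10), G_i = 10^(G_i,dB/10)
  Stage 1: F_1 = 10^(0.778/10) = 1.196, G_1 = 10^(−0.778/10) = 0.8360
  Stage 2: F_2 = 10^(1.66/10) = 1.466, G_2 = 10^(15.8/10) = 38.02
  Stage 3: F_3 = 10^(9.75/10) = 9.441, G_3 = 10^(−8.56/10) = 0.1393
Friis cascade:
  F = 1.196 + (1.466 − 1)/0.8360 + (9.441 − 1)/31.78 = 2.019
NF = 10 log₁₀(2.019) = 3.05 dB

3.05 dB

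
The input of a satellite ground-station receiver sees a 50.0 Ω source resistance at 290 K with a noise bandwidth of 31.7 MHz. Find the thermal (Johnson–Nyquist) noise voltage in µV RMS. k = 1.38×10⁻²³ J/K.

V_n = √(4kTRB)
4kTRB = 4 × 1.38×10⁻²³ × 290 × 5.00×10¹ × 3.17×10⁷ = 2.54×10⁻¹¹ V²
V_n = √(2.54×10⁻¹¹) = 5.04×10⁻⁶ V = 5.04 µV

5.04 µV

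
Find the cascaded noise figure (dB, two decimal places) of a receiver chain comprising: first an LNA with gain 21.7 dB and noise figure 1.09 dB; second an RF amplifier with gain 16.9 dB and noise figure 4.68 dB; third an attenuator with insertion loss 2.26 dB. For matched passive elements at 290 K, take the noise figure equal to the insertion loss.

1.13 dB

Convert to linear (a loss of L dB is a gain of −L dB): F_i = 10^(NF_i/10), G_i = 10^(G_i,dB/10)
  Stage 1: F_1 = 10^(1.09/10) = 1.285, G_1 = 10^(21.7/10) = 147.9
  Stage 2: F_2 = 10^(4.68/10) = 2.938, G_2 = 10^(16.9/10) = 48.98
  Stage 3: F_3 = 10^(2.26/10) = 1.683, G_3 = 10^(−2.26/10) = 0.5943
Friis cascade:
  F = 1.285 + (2.938 − 1)/147.9 + (1.683 − 1)/7244 = 1.298
NF = 10 log₁₀(1.298) = 1.13 dB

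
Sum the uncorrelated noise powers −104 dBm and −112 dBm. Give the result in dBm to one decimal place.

−103.4 dBm

Convert to linear, add, convert back:
P₁ = 3.98×10⁻¹⁴ W, P₂ = 6.31×10⁻¹⁵ W
P_tot = 4.61×10⁻¹⁴ W → 10 log₁₀(P_tot / 10⁻³) = −103.4 dBm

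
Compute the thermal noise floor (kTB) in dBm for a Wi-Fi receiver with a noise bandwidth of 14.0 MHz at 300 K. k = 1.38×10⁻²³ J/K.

−102.4 dBm

P_n = kTB = 1.38×10⁻²³ × 300 × 1.40×10⁷ = 5.80×10⁻¹⁴ W
In dBm: 10 log₁₀(5.80×10⁻¹⁴ / 10⁻³) = −102.4 dBm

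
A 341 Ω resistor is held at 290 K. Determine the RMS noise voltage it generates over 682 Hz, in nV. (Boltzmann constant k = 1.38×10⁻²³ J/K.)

V_n = √(4kTRB)
4kTRB = 4 × 1.38×10⁻²³ × 290 × 3.41×10² × 6.82×10² = 3.72×10⁻¹⁵ V²
V_n = √(3.72×10⁻¹⁵) = 6.10×10⁻⁸ V = 61.0 nV

61.0 nV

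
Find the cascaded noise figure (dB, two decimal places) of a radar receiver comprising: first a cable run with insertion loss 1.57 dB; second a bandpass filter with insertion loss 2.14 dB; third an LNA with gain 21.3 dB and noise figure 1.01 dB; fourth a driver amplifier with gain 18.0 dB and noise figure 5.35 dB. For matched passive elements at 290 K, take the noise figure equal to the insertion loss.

4.78 dB

Convert to linear (a loss of L dB is a gain of −L dB): F_i = 10^(NF_i/10), G_i = 10^(G_i,dB/10)
  Stage 1: F_1 = 10^(1.57/10) = 1.435, G_1 = 10^(−1.57/10) = 0.6966
  Stage 2: F_2 = 10^(2.14/10) = 1.637, G_2 = 10^(−2.14/10) = 0.6109
  Stage 3: F_3 = 10^(1.01/10) = 1.262, G_3 = 10^(21.3/10) = 134.9
  Stage 4: F_4 = 10^(5.35/10) = 3.428, G_4 = 10^(18.0/10) = 63.10
Friis cascade:
  F = 1.435 + (1.637 − 1)/0.6966 + (1.262 − 1)/0.4256 + (3.428 − 1)/57.41 = 3.007
NF = 10 log₁₀(3.007) = 4.78 dB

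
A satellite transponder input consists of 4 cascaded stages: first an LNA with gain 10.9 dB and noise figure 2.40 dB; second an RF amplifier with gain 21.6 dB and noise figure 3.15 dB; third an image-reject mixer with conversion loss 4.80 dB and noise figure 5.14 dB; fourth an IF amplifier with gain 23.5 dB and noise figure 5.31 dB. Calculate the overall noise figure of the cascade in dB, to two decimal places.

2.62 dB

Convert to linear (a loss of L dB is a gain of −L dB): F_i = 10^(NF_i/10), G_i = 10^(G_i,dB/10)
  Stage 1: F_1 = 10^(2.40/10) = 1.738, G_1 = 10^(10.9/10) = 12.30
  Stage 2: F_2 = 10^(3.15/10) = 2.065, G_2 = 10^(21.6/10) = 144.5
  Stage 3: F_3 = 10^(5.14/10) = 3.266, G_3 = 10^(−4.80/10) = 0.3311
  Stage 4: F_4 = 10^(5.31/10) = 3.396, G_4 = 10^(23.5/10) = 223.9
Friis cascade:
  F = 1.738 + (2.065 − 1)/12.30 + (3.266 − 1)/1778 + (3.396 − 1)/588.8 = 1.830
NF = 10 log₁₀(1.830) = 2.62 dB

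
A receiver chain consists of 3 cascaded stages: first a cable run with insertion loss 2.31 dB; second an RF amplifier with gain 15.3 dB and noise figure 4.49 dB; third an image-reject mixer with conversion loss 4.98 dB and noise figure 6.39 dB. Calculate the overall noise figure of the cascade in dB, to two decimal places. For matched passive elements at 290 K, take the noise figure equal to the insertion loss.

Convert to linear (a loss of L dB is a gain of −L dB): F_i = 10^(NF_i/10), G_i = 10^(G_i,dB/10)
  Stage 1: F_1 = 10^(2.31/10) = 1.702, G_1 = 10^(−2.31/10) = 0.5875
  Stage 2: F_2 = 10^(4.49/10) = 2.812, G_2 = 10^(15.3/10) = 33.88
  Stage 3: F_3 = 10^(6.39/10) = 4.355, G_3 = 10^(−4.98/10) = 0.3177
Friis cascade:
  F = 1.702 + (2.812 − 1)/0.5875 + (4.355 − 1)/19.91 = 4.955
NF = 10 log₁₀(4.955) = 6.95 dB

6.95 dB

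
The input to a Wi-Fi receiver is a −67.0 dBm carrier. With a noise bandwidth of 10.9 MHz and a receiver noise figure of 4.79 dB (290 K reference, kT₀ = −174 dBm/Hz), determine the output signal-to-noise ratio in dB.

31.8 dB

Noise floor: N = −174 + 10 log₁₀(B) + NF
10 log₁₀(1.09×10⁷) = 70.37 dB
N = −174 + 70.37 + 4.79 = −98.84 dBm
SNR = P_sig − N = −67.0 − (−98.84) = 31.84 dB → 31.8 dB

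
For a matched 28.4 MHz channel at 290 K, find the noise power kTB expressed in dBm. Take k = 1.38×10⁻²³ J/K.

P_n = kTB = 1.38×10⁻²³ × 290 × 2.84×10⁷ = 1.14×10⁻¹³ W
In dBm: 10 log₁₀(1.14×10⁻¹³ / 10⁻³) = −99.4 dBm

−99.4 dBm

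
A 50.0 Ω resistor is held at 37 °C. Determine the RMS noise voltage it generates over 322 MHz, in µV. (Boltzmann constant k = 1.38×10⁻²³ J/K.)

T = 37 °C + 273.15 = 310.15 K
V_n = √(4kTRB)
4kTRB = 4 × 1.38×10⁻²³ × 310.15 × 5.00×10¹ × 3.22×10⁸ = 2.76×10⁻¹⁰ V²
V_n = √(2.76×10⁻¹⁰) = 1.66×10⁻⁵ V = 16.6 µV

16.6 µV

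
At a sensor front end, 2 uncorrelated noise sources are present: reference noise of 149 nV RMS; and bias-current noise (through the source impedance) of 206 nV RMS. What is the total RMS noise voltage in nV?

Uncorrelated sources add in power (mean-square): V_tot = √(ΣV_i²)
V_tot = √[(1.49×10⁻⁷)² + (2.06×10⁻⁷)²] = 2.54×10⁻⁷ V = 254 nV

254 nV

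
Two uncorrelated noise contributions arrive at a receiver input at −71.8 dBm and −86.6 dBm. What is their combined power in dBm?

−71.7 dBm

Convert to linear, add, convert back:
P₁ = 6.61×10⁻¹¹ W, P₂ = 2.19×10⁻¹² W
P_tot = 6.83×10⁻¹¹ W → 10 log₁₀(P_tot / 10⁻³) = −71.7 dBm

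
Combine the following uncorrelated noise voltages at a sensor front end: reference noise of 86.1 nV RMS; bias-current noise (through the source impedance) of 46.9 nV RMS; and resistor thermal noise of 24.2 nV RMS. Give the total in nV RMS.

101 nV

Uncorrelated sources add in power (mean-square): V_tot = √(ΣV_i²)
V_tot = √[(8.61×10⁻⁸)² + (4.69×10⁻⁸)² + (2.42×10⁻⁸)²] = 1.01×10⁻⁷ V = 101 nV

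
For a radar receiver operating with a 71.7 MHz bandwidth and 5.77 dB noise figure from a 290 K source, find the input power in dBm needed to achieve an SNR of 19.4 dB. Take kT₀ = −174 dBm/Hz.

Sensitivity = −174 + 10 log₁₀(B) + NF + SNR_min
= −174 + 78.56 + 5.77 + 19.4
= −70.27 dBm → −70.3 dBm

−70.3 dBm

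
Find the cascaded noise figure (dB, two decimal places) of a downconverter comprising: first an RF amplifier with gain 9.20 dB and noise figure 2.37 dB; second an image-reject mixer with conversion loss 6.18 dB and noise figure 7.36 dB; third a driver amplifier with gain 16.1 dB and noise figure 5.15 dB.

Convert to linear (a loss of L dB is a gain of −L dB): F_i = 10^(NF_i/10), G_i = 10^(G_i,dB/10)
  Stage 1: F_1 = 10^(2.37/10) = 1.726, G_1 = 10^(9.20/10) = 8.318
  Stage 2: F_2 = 10^(7.36/10) = 5.445, G_2 = 10^(−6.18/10) = 0.2410
  Stage 3: F_3 = 10^(5.15/10) = 3.273, G_3 = 10^(16.1/10) = 40.74
Friis cascade:
  F = 1.726 + (5.445 − 1)/8.318 + (3.273 − 1)/2.004 = 3.394
NF = 10 log₁₀(3.394) = 5.31 dB

5.31 dB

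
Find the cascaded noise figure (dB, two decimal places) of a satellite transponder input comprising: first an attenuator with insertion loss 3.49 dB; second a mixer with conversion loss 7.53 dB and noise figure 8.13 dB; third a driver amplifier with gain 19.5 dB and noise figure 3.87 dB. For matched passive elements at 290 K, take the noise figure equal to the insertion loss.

Convert to linear (a loss of L dB is a gain of −L dB): F_i = 10^(NF_i/10), G_i = 10^(G_i,dB/10)
  Stage 1: F_1 = 10^(3.49/10) = 2.234, G_1 = 10^(−3.49/10) = 0.4477
  Stage 2: F_2 = 10^(8.13/10) = 6.501, G_2 = 10^(−7.53/10) = 0.1766
  Stage 3: F_3 = 10^(3.87/10) = 2.438, G_3 = 10^(19.5/10) = 89.13
Friis cascade:
  F = 2.234 + (6.501 − 1)/0.4477 + (2.438 − 1)/0.07907 = 32.71
NF = 10 log₁₀(32.71) = 15.15 dB

15.15 dB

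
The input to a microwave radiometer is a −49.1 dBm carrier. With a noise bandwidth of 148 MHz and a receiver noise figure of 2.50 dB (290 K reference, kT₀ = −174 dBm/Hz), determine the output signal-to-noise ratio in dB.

40.7 dB

Noise floor: N = −174 + 10 log₁₀(B) + NF
10 log₁₀(1.48×10⁸) = 81.7 dB
N = −174 + 81.7 + 2.50 = −89.80 dBm
SNR = P_sig − N = −49.1 − (−89.80) = 40.70 dB → 40.7 dB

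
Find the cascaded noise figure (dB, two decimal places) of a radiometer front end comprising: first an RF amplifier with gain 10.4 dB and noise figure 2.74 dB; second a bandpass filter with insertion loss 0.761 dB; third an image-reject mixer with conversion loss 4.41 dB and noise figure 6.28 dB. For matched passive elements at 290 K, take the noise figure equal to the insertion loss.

Convert to linear (a loss of L dB is a gain of −L dB): F_i = 10^(NF_i/10), G_i = 10^(G_i,dB/10)
  Stage 1: F_1 = 10^(2.74/10) = 1.879, G_1 = 10^(10.4/10) = 10.96
  Stage 2: F_2 = 10^(0.761/10) = 1.192, G_2 = 10^(−0.761/10) = 0.8393
  Stage 3: F_3 = 10^(6.28/10) = 4.246, G_3 = 10^(−4.41/10) = 0.3622
Friis cascade:
  F = 1.879 + (1.192 − 1)/10.96 + (4.246 − 1)/9.202 = 2.250
NF = 10 log₁₀(2.250) = 3.52 dB

3.52 dB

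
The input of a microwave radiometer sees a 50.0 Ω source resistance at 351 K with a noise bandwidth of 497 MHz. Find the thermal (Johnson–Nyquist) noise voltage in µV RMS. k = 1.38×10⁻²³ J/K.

21.9 µV

V_n = √(4kTRB)
4kTRB = 4 × 1.38×10⁻²³ × 351 × 5.00×10¹ × 4.97×10⁸ = 4.81×10⁻¹⁰ V²
V_n = √(4.81×10⁻¹⁰) = 2.19×10⁻⁵ V = 21.9 µV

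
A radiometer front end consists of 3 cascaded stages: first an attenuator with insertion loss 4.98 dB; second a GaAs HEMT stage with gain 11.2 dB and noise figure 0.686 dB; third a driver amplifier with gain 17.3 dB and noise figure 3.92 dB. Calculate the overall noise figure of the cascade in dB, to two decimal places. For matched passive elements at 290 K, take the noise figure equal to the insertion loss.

Convert to linear (a loss of L dB is a gain of −L dB): F_i = 10^(NF_i/10), G_i = 10^(G_i,dB/10)
  Stage 1: F_1 = 10^(4.98/10) = 3.148, G_1 = 10^(−4.98/10) = 0.3177
  Stage 2: F_2 = 10^(0.686/10) = 1.171, G_2 = 10^(11.2/10) = 13.18
  Stage 3: F_3 = 10^(3.92/10) = 2.466, G_3 = 10^(17.3/10) = 53.70
Friis cascade:
  F = 3.148 + (1.171 − 1)/0.3177 + (2.466 − 1)/4.188 = 4.036
NF = 10 log₁₀(4.036) = 6.06 dB

6.06 dB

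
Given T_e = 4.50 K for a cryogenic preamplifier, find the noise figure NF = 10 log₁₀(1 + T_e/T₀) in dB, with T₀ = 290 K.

0.067 dB

F = 1 + T_e/T₀ = 1 + 4.50/290 = 1.01552
NF = 10 log₁₀(1.01552) = 0.067 dB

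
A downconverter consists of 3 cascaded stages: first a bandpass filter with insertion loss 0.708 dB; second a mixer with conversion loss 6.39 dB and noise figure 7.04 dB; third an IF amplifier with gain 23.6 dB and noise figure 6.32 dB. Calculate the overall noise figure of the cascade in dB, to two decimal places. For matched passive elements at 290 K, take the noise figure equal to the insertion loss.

Convert to linear (a loss of L dB is a gain of −L dB): F_i = 10^(NF_i/10), G_i = 10^(G_i,dB/10)
  Stage 1: F_1 = 10^(0.708/10) = 1.177, G_1 = 10^(−0.708/10) = 0.8496
  Stage 2: F_2 = 10^(7.04/10) = 5.058, G_2 = 10^(−6.39/10) = 0.2296
  Stage 3: F_3 = 10^(6.32/10) = 4.285, G_3 = 10^(23.6/10) = 229.1
Friis cascade:
  F = 1.177 + (5.058 − 1)/0.8496 + (4.285 − 1)/0.1951 = 22.80
NF = 10 log₁₀(22.80) = 13.58 dB

13.58 dB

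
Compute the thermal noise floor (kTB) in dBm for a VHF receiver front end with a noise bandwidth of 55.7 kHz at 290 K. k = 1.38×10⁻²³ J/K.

P_n = kTB = 1.38×10⁻²³ × 290 × 5.57×10⁴ = 2.23×10⁻¹⁶ W
In dBm: 10 log₁₀(2.23×10⁻¹⁶ / 10⁻³) = −126.5 dBm

−126.5 dBm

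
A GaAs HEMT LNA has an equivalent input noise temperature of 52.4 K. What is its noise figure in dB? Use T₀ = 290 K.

0.721 dB

F = 1 + T_e/T₀ = 1 + 52.4/290 = 1.18069
NF = 10 log₁₀(1.18069) = 0.721 dB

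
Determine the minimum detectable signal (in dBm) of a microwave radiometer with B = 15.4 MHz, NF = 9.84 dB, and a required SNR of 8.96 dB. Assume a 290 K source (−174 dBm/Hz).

Sensitivity = −174 + 10 log₁₀(B) + NF + SNR_min
= −174 + 71.88 + 9.84 + 8.96
= −83.32 dBm → −83.3 dBm

−83.3 dBm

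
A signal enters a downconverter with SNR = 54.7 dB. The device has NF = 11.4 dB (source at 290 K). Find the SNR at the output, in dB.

43.3 dB

By definition F = SNR_in/SNR_out, so in dB: SNR_out = SNR_in − NF
SNR_out = 54.7 − 11.4 = 43.3 dB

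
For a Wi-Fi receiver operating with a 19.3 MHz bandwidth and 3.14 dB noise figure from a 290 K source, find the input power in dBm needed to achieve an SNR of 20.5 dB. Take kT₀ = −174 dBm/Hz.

−77.5 dBm

Sensitivity = −174 + 10 log₁₀(B) + NF + SNR_min
= −174 + 72.86 + 3.14 + 20.5
= −77.50 dBm → −77.5 dBm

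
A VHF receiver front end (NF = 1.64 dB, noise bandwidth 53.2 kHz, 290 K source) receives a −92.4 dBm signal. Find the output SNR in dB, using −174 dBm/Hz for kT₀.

Noise floor: N = −174 + 10 log₁₀(B) + NF
10 log₁₀(5.32×10⁴) = 47.26 dB
N = −174 + 47.26 + 1.64 = −125.10 dBm
SNR = P_sig − N = −92.4 − (−125.10) = 32.70 dB → 32.7 dB

32.7 dB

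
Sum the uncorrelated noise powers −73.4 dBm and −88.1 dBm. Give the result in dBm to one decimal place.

−73.3 dBm

Convert to linear, add, convert back:
P₁ = 4.57×10⁻¹¹ W, P₂ = 1.55×10⁻¹² W
P_tot = 4.73×10⁻¹¹ W → 10 log₁₀(P_tot / 10⁻³) = −73.3 dBm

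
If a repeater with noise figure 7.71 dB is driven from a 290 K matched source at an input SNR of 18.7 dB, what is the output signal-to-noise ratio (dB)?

10.99 dB

By definition F = SNR_in/SNR_out, so in dB: SNR_out = SNR_in − NF
SNR_out = 18.7 − 7.71 = 10.99 dB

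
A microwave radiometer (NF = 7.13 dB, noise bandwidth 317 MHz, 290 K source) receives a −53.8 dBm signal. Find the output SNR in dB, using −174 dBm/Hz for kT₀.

Noise floor: N = −174 + 10 log₁₀(B) + NF
10 log₁₀(3.17×10⁸) = 85.01 dB
N = −174 + 85.01 + 7.13 = −81.86 dBm
SNR = P_sig − N = −53.8 − (−81.86) = 28.06 dB → 28.1 dB

28.1 dB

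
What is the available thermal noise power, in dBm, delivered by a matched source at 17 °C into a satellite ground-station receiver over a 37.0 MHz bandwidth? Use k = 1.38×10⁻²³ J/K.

T = 17 °C + 273.15 = 290.15 K
P_n = kTB = 1.38×10⁻²³ × 290.15 × 3.70×10⁷ = 1.48×10⁻¹³ W
In dBm: 10 log₁₀(1.48×10⁻¹³ / 10⁻³) = −98.3 dBm

−98.3 dBm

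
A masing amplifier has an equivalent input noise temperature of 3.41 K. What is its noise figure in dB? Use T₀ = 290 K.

F = 1 + T_e/T₀ = 1 + 3.41/290 = 1.01176
NF = 10 log₁₀(1.01176) = 0.051 dB

0.051 dB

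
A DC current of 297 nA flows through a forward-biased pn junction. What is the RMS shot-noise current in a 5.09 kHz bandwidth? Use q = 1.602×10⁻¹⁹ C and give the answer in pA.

I_n = √(2qI·B)
2qI·B = 2 × 1.602×10⁻¹⁹ × 2.97×10⁻⁷ × 5.09×10³ = 4.84×10⁻²² A²
I_n = √(4.84×10⁻²²) = 2.20×10⁻¹¹ A = 22.0 pA

22.0 pA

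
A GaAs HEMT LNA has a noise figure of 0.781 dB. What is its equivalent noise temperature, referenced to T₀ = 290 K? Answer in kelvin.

57.1 K

F = 10^(0.781/10) = 1.19702
T_e = (F − 1)·T₀ = (1.19702 − 1) × 290 = 57.1 K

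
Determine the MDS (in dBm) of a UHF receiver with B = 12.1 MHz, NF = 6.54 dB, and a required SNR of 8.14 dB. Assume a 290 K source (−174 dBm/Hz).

Sensitivity = −174 + 10 log₁₀(B) + NF + SNR_min
= −174 + 70.83 + 6.54 + 8.14
= −88.49 dBm → −88.5 dBm

−88.5 dBm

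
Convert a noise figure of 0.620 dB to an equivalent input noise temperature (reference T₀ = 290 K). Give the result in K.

44.5 K

F = 10^(0.620/10) = 1.15345
T_e = (F − 1)·T₀ = (1.15345 − 1) × 290 = 44.5 K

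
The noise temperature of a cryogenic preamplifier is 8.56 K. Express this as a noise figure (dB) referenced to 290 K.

F = 1 + T_e/T₀ = 1 + 8.56/290 = 1.02952
NF = 10 log₁₀(1.02952) = 0.126 dB

0.126 dB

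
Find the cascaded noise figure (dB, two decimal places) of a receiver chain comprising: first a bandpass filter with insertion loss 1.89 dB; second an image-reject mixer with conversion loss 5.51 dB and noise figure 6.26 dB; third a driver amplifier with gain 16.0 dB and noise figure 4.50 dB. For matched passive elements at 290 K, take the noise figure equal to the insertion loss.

Convert to linear (a loss of L dB is a gain of −L dB): F_i = 10^(NF_i/10), G_i = 10^(G_i,dB/10)
  Stage 1: F_1 = 10^(1.89/10) = 1.545, G_1 = 10^(−1.89/10) = 0.6471
  Stage 2: F_2 = 10^(6.26/10) = 4.227, G_2 = 10^(−5.51/10) = 0.2812
  Stage 3: F_3 = 10^(4.50/10) = 2.818, G_3 = 10^(16.0/10) = 39.81
Friis cascade:
  F = 1.545 + (4.227 − 1)/0.6471 + (2.818 − 1)/0.1820 = 16.52
NF = 10 log₁₀(16.52) = 12.18 dB

12.18 dB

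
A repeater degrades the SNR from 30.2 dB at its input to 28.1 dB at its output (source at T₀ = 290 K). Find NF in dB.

2.1 dB

NF (dB) = SNR_in(dB) − SNR_out(dB) when the source is at T₀
NF = 30.2 − 28.1 = 2.1 dB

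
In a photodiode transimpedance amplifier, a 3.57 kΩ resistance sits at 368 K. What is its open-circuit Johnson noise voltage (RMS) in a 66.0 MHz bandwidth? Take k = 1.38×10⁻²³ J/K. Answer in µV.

69.2 µV

V_n = √(4kTRB)
4kTRB = 4 × 1.38×10⁻²³ × 368 × 3.57×10³ × 6.60×10⁷ = 4.79×10⁻⁹ V²
V_n = √(4.79×10⁻⁹) = 6.92×10⁻⁵ V = 69.2 µV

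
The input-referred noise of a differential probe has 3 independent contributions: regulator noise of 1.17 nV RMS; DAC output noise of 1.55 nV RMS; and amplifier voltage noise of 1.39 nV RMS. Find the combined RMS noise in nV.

2.39 nV

Uncorrelated sources add in power (mean-square): V_tot = √(ΣV_i²)
V_tot = √[(1.17×10⁻⁹)² + (1.55×10⁻⁹)² + (1.39×10⁻⁹)²] = 2.39×10⁻⁹ V = 2.39 nV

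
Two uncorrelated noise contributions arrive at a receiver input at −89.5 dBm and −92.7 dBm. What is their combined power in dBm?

−87.8 dBm

Convert to linear, add, convert back:
P₁ = 1.12×10⁻¹² W, P₂ = 5.37×10⁻¹³ W
P_tot = 1.66×10⁻¹² W → 10 log₁₀(P_tot / 10⁻³) = −87.8 dBm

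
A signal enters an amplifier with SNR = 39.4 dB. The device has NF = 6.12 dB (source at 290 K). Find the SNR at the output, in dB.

By definition F = SNR_in/SNR_out, so in dB: SNR_out = SNR_in − NF
SNR_out = 39.4 − 6.12 = 33.28 dB

33.28 dB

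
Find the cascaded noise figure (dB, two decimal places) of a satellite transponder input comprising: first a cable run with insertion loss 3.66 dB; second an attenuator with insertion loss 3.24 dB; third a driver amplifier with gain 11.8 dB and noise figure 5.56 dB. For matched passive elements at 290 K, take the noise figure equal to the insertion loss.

12.46 dB

Convert to linear (a loss of L dB is a gain of −L dB): F_i = 10^(NF_i/10), G_i = 10^(G_i,dB/10)
  Stage 1: F_1 = 10^(3.66/10) = 2.323, G_1 = 10^(−3.66/10) = 0.4305
  Stage 2: F_2 = 10^(3.24/10) = 2.109, G_2 = 10^(−3.24/10) = 0.4742
  Stage 3: F_3 = 10^(5.56/10) = 3.597, G_3 = 10^(11.8/10) = 15.14
Friis cascade:
  F = 2.323 + (2.109 − 1)/0.4305 + (3.597 − 1)/0.2042 = 17.62
NF = 10 log₁₀(17.62) = 12.46 dB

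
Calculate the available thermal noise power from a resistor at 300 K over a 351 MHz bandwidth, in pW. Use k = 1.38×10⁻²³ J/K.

1.45 pW

P_n = kTB = 1.38×10⁻²³ × 300 × 3.51×10⁸ = 1.45×10⁻¹² W = 1.45 pW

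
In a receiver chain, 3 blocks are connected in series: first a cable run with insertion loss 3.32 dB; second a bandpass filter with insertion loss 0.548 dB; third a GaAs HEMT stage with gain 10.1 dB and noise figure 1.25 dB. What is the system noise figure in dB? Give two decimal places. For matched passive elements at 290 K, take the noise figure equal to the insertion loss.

5.12 dB

Convert to linear (a loss of L dB is a gain of −L dB): F_i = 10^(NF_i/10), G_i = 10^(G_i,dB/10)
  Stage 1: F_1 = 10^(3.32/10) = 2.148, G_1 = 10^(−3.32/10) = 0.4656
  Stage 2: F_2 = 10^(0.548/10) = 1.134, G_2 = 10^(−0.548/10) = 0.8815
  Stage 3: F_3 = 10^(1.25/10) = 1.334, G_3 = 10^(10.1/10) = 10.23
Friis cascade:
  F = 2.148 + (1.134 − 1)/0.4656 + (1.334 − 1)/0.4104 = 3.249
NF = 10 log₁₀(3.249) = 5.12 dB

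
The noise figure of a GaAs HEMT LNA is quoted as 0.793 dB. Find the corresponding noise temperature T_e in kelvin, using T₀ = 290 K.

F = 10^(0.793/10) = 1.20033
T_e = (F − 1)·T₀ = (1.20033 − 1) × 290 = 58.1 K

58.1 K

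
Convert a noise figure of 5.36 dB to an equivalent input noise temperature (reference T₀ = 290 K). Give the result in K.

706 K

F = 10^(5.36/10) = 3.43558
T_e = (F − 1)·T₀ = (3.43558 − 1) × 290 = 706 K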